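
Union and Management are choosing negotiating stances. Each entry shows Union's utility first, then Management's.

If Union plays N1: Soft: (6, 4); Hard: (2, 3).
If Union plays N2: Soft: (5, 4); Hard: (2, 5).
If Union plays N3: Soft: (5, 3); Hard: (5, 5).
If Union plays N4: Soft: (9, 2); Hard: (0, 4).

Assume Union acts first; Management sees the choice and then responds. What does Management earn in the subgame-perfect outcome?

Solve by backward induction (Union leads).
- N1: Management compares 4, 3 and picks Soft; Union would get 6.
- N2: Management compares 4, 5 and picks Hard; Union would get 2.
- N3: Management compares 3, 5 and picks Hard; Union would get 5.
- N4: Management compares 2, 4 and picks Hard; Union would get 0.
Union's induced payoffs are 6, 2, 5, 0, so Union commits to N1. Subgame-perfect outcome: (N1, Soft) with payoffs (6, 4).

4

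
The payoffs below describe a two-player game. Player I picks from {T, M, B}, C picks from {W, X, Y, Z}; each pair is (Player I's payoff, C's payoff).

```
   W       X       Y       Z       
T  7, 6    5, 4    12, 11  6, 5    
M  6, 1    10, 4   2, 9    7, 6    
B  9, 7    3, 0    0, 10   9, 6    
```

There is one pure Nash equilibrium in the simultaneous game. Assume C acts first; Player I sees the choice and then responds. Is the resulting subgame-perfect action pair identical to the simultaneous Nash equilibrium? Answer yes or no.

yes

Backward induction with C moving first.
- W → Player I plays B (best of 7, 6, 9); C gets 7.
- X → Player I plays M (best of 5, 10, 3); C gets 4.
- Y → Player I plays T (best of 12, 2, 0); C gets 11.
- Z → Player I plays B (best of 6, 7, 9); C gets 6.
Maximizing over 7, 4, 11, 6, C chooses Y. Subgame-perfect outcome: (T, Y) with payoffs (12, 11).
Now find the simultaneous Nash equilibrium.
Player I's best replies: W→B; X→M; Y→T; Z→B.
C's best replies: T→Y; M→Y; B→Y.
The unique mutual best reply is (T, Y), giving (12, 11).
Sequential outcome (T, Y) coincides with the Nash profile (T, Y).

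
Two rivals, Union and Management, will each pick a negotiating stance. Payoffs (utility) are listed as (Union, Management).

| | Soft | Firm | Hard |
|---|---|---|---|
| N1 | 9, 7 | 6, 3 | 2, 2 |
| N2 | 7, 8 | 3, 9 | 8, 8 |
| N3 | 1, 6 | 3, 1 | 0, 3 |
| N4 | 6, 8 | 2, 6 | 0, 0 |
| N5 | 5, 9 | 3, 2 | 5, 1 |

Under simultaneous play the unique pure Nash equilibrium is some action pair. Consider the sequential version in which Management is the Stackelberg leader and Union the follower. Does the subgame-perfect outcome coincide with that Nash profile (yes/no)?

no

Union best-responds to each possible Management move:
- Soft: BR = N1, leader payoff 7.
- Firm: BR = N1, leader payoff 3.
- Hard: BR = N2, leader payoff 8.
Management's induced payoffs are 7, 3, 8, so Management commits to Hard. Subgame-perfect outcome: (N2, Hard) with payoffs (8, 8).
Now find the simultaneous Nash equilibrium.
Union's best replies: Soft→N1; Firm→N1; Hard→N2.
Management's best replies: N1→Soft; N2→Firm; N3→Soft; N4→Soft; N5→Soft.
The unique mutual best reply is (N1, Soft), giving (9, 7).
Sequential outcome (N2, Hard) differs from the Nash profile (N1, Soft).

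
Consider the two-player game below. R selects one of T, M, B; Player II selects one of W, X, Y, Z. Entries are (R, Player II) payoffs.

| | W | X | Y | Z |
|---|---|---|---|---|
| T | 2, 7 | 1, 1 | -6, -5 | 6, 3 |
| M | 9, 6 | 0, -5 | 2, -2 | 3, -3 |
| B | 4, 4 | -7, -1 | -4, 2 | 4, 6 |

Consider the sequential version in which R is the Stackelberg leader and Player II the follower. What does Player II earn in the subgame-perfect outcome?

6

Backward induction with R moving first.
- T: BR = W, leader payoff 2.
- M: BR = W, leader payoff 9.
- B: BR = Z, leader payoff 4.
Maximizing over 2, 9, 4, R chooses M. Subgame-perfect outcome: (M, W) with payoffs (9, 6).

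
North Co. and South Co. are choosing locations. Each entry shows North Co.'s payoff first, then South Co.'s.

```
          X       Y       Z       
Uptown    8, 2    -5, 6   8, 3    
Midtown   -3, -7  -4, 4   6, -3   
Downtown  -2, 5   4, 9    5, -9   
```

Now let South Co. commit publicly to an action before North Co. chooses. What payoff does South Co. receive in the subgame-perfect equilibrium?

9

Solve by backward induction (South Co. leads).
- X: BR = Uptown, leader payoff 2.
- Y: BR = Downtown, leader payoff 9.
- Z: BR = Uptown, leader payoff 3.
South Co.'s induced payoffs are 2, 9, 3, so South Co. commits to Y. Subgame-perfect outcome: (Downtown, Y) with payoffs (4, 9).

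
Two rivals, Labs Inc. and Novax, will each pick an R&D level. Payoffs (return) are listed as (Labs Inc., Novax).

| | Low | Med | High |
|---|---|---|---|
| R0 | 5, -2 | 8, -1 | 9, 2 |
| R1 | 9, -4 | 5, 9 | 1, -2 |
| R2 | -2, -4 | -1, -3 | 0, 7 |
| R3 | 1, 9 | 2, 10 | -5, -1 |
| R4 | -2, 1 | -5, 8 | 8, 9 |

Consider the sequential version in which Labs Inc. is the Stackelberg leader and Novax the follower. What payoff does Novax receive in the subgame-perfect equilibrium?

2

Backward induction with Labs Inc. moving first.
- R0: Novax compares -2, -1, 2 and picks High; Labs Inc. would get 9.
- R1: Novax compares -4, 9, -2 and picks Med; Labs Inc. would get 5.
- R2: Novax compares -4, -3, 7 and picks High; Labs Inc. would get 0.
- R3: Novax compares 9, 10, -1 and picks Med; Labs Inc. would get 2.
- R4: Novax compares 1, 8, 9 and picks High; Labs Inc. would get 8.
Among 9, 5, 0, 2, 8, the best is 9 at R0. Subgame-perfect outcome: (R0, High) with payoffs (9, 2).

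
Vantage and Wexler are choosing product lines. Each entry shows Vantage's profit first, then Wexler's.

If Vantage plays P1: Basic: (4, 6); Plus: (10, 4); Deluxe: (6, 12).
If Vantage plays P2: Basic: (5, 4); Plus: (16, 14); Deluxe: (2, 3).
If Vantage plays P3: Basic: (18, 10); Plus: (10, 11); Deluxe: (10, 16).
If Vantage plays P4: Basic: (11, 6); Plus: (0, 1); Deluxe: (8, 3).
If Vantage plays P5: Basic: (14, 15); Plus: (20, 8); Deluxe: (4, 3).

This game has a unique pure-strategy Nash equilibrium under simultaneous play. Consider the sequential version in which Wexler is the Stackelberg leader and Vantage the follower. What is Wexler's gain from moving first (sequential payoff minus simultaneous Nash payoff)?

0

Solve by backward induction (Wexler leads).
- Basic: BR = P3, leader payoff 10.
- Plus: BR = P5, leader payoff 8.
- Deluxe: BR = P3, leader payoff 16.
Wexler's induced payoffs are 10, 8, 16, so Wexler commits to Deluxe. Subgame-perfect outcome: (P3, Deluxe) with payoffs (10, 16).
Now find the simultaneous Nash equilibrium.
Vantage's best replies: Basic→P3; Plus→P5; Deluxe→P3.
Wexler's best replies: P1→Deluxe; P2→Plus; P3→Deluxe; P4→Basic; P5→Basic.
The unique mutual best reply is (P3, Deluxe), giving (10, 16).
Wexler's commitment gain: 16 − 16 = 0.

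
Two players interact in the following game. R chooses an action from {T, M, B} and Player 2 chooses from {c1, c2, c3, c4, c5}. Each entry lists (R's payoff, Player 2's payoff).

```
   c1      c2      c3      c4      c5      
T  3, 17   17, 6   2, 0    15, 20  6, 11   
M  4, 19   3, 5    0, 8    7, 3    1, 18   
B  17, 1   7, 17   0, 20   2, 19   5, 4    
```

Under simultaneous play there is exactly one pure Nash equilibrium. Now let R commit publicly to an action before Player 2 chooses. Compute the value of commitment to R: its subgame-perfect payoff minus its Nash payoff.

Backward induction with R moving first.
- T: Player 2 compares 17, 6, 0, 20, 11 and picks c4; R would get 15.
- M: Player 2 compares 19, 5, 8, 3, 18 and picks c1; R would get 4.
- B: Player 2 compares 1, 17, 20, 19, 4 and picks c3; R would get 0.
Among 15, 4, 0, the best is 15 at T. Subgame-perfect outcome: (T, c4) with payoffs (15, 20).
Under simultaneous play:
R's best replies: c1→B; c2→T; c3→T; c4→T; c5→T.
Player 2's best replies: T→c4; M→c1; B→c3.
Only (T, c4) has each player best-responding; Nash payoffs (15, 20).
R's commitment gain: 15 − 15 = 0.

0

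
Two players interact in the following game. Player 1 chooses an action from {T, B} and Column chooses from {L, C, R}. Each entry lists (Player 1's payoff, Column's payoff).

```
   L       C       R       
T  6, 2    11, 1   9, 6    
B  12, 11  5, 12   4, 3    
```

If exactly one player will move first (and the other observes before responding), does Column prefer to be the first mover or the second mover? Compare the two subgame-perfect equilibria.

first

If Player 1 leads: Column's best replies are T→R, B→C; Player 1's induced payoffs 9, 5; outcome (T, R), payoffs (9, 6).
If Column leads: Player 1's best replies are L→B, C→T, R→T; Column's induced payoffs 11, 1, 6; outcome (B, L), payoffs (12, 11).
Column gets 11 moving first and 6 moving second, so Column prefers to move first.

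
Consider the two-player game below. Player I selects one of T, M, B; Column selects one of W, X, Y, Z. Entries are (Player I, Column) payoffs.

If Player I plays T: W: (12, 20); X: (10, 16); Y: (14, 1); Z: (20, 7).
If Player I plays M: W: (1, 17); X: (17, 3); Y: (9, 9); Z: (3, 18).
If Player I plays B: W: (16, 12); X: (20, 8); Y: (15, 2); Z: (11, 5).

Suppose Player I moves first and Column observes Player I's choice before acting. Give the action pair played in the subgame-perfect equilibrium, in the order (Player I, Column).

Backward induction with Player I moving first.
- T: Column compares 20, 16, 1, 7 and picks W; Player I would get 12.
- M: Column compares 17, 3, 9, 18 and picks Z; Player I would get 3.
- B: Column compares 12, 8, 2, 5 and picks W; Player I would get 16.
Player I's induced payoffs are 12, 3, 16, so Player I commits to B. Subgame-perfect outcome: (B, W) with payoffs (16, 12).

(B, W)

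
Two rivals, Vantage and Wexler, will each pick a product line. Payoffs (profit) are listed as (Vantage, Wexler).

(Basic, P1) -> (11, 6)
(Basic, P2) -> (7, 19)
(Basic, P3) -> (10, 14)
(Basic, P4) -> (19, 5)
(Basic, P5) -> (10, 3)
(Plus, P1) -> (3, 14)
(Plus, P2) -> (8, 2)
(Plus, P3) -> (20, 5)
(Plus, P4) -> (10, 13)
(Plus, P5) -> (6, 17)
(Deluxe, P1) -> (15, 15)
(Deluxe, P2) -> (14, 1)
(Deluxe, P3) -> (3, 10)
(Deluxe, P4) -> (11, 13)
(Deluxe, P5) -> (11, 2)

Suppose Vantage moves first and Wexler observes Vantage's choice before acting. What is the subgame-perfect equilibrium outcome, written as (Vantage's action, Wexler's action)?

(Deluxe, P1)

Work backward from Wexler's decision.
- Basic → Wexler plays P2 (best of 6, 19, 14, 5, 3); Vantage gets 7.
- Plus → Wexler plays P5 (best of 14, 2, 5, 13, 17); Vantage gets 6.
- Deluxe → Wexler plays P1 (best of 15, 1, 10, 13, 2); Vantage gets 15.
Among 7, 6, 15, the best is 15 at Deluxe. Subgame-perfect outcome: (Deluxe, P1) with payoffs (15, 15).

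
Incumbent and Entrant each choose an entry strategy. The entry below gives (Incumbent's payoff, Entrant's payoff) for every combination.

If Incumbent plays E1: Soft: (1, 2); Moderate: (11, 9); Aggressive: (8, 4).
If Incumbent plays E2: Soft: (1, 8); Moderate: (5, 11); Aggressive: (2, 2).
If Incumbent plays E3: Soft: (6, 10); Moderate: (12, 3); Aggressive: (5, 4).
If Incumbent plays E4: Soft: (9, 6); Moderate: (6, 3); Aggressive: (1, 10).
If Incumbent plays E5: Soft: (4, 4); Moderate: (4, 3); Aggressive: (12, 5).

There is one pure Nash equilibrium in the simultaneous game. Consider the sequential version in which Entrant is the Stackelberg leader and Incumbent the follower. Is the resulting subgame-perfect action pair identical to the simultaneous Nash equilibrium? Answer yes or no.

Incumbent best-responds to each possible Entrant move:
- Soft: BR = E4, leader payoff 6.
- Moderate: BR = E3, leader payoff 3.
- Aggressive: BR = E5, leader payoff 5.
Maximizing over 6, 3, 5, Entrant chooses Soft. Subgame-perfect outcome: (E4, Soft) with payoffs (9, 6).
Under simultaneous play:
Incumbent's best replies: Soft→E4; Moderate→E3; Aggressive→E5.
Entrant's best replies: E1→Moderate; E2→Moderate; E3→Soft; E4→Aggressive; E5→Aggressive.
Only (E5, Aggressive) has each player best-responding; Nash payoffs (12, 5).
Sequential outcome (E4, Soft) differs from the Nash profile (E5, Aggressive).

no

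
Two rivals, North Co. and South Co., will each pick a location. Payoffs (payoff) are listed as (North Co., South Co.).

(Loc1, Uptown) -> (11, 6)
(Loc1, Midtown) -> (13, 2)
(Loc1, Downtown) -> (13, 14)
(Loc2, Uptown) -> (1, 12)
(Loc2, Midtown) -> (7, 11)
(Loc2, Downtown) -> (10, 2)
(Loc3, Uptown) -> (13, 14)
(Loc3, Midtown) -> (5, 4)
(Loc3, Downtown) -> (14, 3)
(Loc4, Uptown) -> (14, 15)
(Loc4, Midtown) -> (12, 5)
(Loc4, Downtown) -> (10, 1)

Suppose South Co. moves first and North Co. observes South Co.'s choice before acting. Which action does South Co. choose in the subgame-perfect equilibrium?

Backward induction with South Co. moving first.
- Uptown → North Co. plays Loc4 (best of 11, 1, 13, 14); South Co. gets 15.
- Midtown → North Co. plays Loc1 (best of 13, 7, 5, 12); South Co. gets 2.
- Downtown → North Co. plays Loc3 (best of 13, 10, 14, 10); South Co. gets 3.
Among 15, 2, 3, the best is 15 at Uptown. Subgame-perfect outcome: (Loc4, Uptown) with payoffs (14, 15).

Uptown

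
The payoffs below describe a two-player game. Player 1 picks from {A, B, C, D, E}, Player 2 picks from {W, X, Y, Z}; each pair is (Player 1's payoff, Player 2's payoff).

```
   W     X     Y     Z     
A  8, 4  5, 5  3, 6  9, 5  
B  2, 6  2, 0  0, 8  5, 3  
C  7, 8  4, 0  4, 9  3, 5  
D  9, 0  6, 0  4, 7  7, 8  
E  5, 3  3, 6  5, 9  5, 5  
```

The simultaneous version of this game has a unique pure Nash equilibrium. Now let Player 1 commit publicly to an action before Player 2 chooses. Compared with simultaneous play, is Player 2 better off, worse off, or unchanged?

worse off

Work backward from Player 2's decision.
- A: Player 2 compares 4, 5, 6, 5 and picks Y; Player 1 would get 3.
- B: Player 2 compares 6, 0, 8, 3 and picks Y; Player 1 would get 0.
- C: Player 2 compares 8, 0, 9, 5 and picks Y; Player 1 would get 4.
- D: Player 2 compares 0, 0, 7, 8 and picks Z; Player 1 would get 7.
- E: Player 2 compares 3, 6, 9, 5 and picks Y; Player 1 would get 5.
Player 1's induced payoffs are 3, 0, 4, 7, 5, so Player 1 commits to D. Subgame-perfect outcome: (D, Z) with payoffs (7, 8).
For the simultaneous game, intersect best replies.
Player 1's best replies: W→D; X→D; Y→E; Z→A.
Player 2's best replies: A→Y; B→Y; C→Y; D→Z; E→Y.
The unique mutual best reply is (E, Y), giving (5, 9).
Player 2 earns 8 sequentially versus 9 at the Nash outcome: worse off.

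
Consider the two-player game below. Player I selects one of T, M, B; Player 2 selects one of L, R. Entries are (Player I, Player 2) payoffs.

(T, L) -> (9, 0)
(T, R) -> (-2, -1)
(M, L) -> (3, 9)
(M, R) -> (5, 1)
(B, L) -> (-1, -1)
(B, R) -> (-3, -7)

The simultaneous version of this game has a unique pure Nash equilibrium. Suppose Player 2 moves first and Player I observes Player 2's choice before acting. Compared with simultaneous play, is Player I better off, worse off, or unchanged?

Solve by backward induction (Player 2 leads).
- L: Player I compares 9, 3, -1 and picks T; Player 2 would get 0.
- R: Player I compares -2, 5, -3 and picks M; Player 2 would get 1.
Among 0, 1, the best is 1 at R. Subgame-perfect outcome: (M, R) with payoffs (5, 1).
Now find the simultaneous Nash equilibrium.
Player I's best replies: L→T; R→M.
Player 2's best replies: T→L; M→L; B→L.
Only (T, L) has each player best-responding; Nash payoffs (9, 0).
Player I earns 5 sequentially versus 9 at the Nash outcome: worse off.

worse off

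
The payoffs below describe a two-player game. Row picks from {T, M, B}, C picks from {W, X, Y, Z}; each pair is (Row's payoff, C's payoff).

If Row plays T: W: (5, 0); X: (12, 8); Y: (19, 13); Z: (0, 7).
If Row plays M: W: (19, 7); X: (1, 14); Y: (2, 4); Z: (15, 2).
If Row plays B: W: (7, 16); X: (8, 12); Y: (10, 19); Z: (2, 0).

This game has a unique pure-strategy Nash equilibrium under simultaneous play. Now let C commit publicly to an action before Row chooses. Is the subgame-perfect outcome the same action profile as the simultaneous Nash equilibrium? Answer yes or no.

Solve by backward induction (C leads).
- W: BR = M, leader payoff 7.
- X: BR = T, leader payoff 8.
- Y: BR = T, leader payoff 13.
- Z: BR = M, leader payoff 2.
Among 7, 8, 13, 2, the best is 13 at Y. Subgame-perfect outcome: (T, Y) with payoffs (19, 13).
Now find the simultaneous Nash equilibrium.
Row's best replies: W→M; X→T; Y→T; Z→M.
C's best replies: T→Y; M→X; B→Y.
Only (T, Y) has each player best-responding; Nash payoffs (19, 13).
Sequential outcome (T, Y) coincides with the Nash profile (T, Y).

yes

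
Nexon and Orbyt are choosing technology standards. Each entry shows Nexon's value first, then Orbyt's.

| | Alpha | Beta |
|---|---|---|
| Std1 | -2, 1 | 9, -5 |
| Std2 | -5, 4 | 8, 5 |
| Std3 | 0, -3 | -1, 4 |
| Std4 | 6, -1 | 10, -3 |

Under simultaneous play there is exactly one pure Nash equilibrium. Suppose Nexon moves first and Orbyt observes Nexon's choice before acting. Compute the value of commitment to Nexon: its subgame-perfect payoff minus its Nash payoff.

Work backward from Orbyt's decision.
- Std1 → Orbyt plays Alpha (best of 1, -5); Nexon gets -2.
- Std2 → Orbyt plays Beta (best of 4, 5); Nexon gets 8.
- Std3 → Orbyt plays Beta (best of -3, 4); Nexon gets -1.
- Std4 → Orbyt plays Alpha (best of -1, -3); Nexon gets 6.
Nexon's induced payoffs are -2, 8, -1, 6, so Nexon commits to Std2. Subgame-perfect outcome: (Std2, Beta) with payoffs (8, 5).
Under simultaneous play:
Nexon's best replies: Alpha→Std4; Beta→Std4.
Orbyt's best replies: Std1→Alpha; Std2→Beta; Std3→Beta; Std4→Alpha.
Only (Std4, Alpha) has each player best-responding; Nash payoffs (6, -1).
Nexon's commitment gain: 8 − 6 = 2.

2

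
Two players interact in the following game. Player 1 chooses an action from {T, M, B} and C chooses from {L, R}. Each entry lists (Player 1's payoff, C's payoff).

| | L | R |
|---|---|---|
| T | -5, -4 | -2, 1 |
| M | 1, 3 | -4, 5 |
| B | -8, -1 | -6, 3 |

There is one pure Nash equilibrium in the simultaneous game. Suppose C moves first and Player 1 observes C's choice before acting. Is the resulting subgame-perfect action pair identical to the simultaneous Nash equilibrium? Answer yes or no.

Solve by backward induction (C leads).
- L: BR = M, leader payoff 3.
- R: BR = T, leader payoff 1.
C's induced payoffs are 3, 1, so C commits to L. Subgame-perfect outcome: (M, L) with payoffs (1, 3).
For the simultaneous game, intersect best replies.
Player 1's best replies: L→M; R→T.
C's best replies: T→R; M→R; B→R.
Only (T, R) has each player best-responding; Nash payoffs (-2, 1).
Sequential outcome (M, L) differs from the Nash profile (T, R).

no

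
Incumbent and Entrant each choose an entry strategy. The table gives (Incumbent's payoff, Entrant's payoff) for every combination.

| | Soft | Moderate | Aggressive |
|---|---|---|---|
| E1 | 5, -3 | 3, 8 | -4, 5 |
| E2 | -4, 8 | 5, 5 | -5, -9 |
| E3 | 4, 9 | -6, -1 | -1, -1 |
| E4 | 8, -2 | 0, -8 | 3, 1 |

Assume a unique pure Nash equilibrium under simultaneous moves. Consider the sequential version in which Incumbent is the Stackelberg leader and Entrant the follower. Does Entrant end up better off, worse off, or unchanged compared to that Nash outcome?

better off

Backward induction with Incumbent moving first.
- E1 → Entrant plays Moderate (best of -3, 8, 5); Incumbent gets 3.
- E2 → Entrant plays Soft (best of 8, 5, -9); Incumbent gets -4.
- E3 → Entrant plays Soft (best of 9, -1, -1); Incumbent gets 4.
- E4 → Entrant plays Aggressive (best of -2, -8, 1); Incumbent gets 3.
Incumbent's induced payoffs are 3, -4, 4, 3, so Incumbent commits to E3. Subgame-perfect outcome: (E3, Soft) with payoffs (4, 9).
For the simultaneous game, intersect best replies.
Incumbent's best replies: Soft→E4; Moderate→E2; Aggressive→E4.
Entrant's best replies: E1→Moderate; E2→Soft; E3→Soft; E4→Aggressive.
Only (E4, Aggressive) has each player best-responding; Nash payoffs (3, 1).
Entrant earns 9 sequentially versus 1 at the Nash outcome: better off.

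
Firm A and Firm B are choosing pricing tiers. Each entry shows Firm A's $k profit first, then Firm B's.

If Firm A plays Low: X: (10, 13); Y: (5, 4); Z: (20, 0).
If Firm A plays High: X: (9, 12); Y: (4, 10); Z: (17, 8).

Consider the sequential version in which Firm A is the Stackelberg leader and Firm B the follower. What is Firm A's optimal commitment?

Work backward from Firm B's decision.
- Low: Firm B compares 13, 4, 0 and picks X; Firm A would get 10.
- High: Firm B compares 12, 10, 8 and picks X; Firm A would get 9.
Firm A's induced payoffs are 10, 9, so Firm A commits to Low. Subgame-perfect outcome: (Low, X) with payoffs (10, 13).

Low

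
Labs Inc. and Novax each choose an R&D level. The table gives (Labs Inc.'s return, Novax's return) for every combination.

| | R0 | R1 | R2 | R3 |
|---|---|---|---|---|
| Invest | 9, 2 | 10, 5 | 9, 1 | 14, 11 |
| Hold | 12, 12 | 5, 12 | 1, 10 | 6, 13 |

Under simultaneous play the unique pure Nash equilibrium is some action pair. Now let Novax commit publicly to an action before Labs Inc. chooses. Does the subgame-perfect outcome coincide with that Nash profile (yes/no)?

Labs Inc. best-responds to each possible Novax move:
- R0: BR = Hold, leader payoff 12.
- R1: BR = Invest, leader payoff 5.
- R2: BR = Invest, leader payoff 1.
- R3: BR = Invest, leader payoff 11.
Novax's induced payoffs are 12, 5, 1, 11, so Novax commits to R0. Subgame-perfect outcome: (Hold, R0) with payoffs (12, 12).
Now find the simultaneous Nash equilibrium.
Labs Inc.'s best replies: R0→Hold; R1→Invest; R2→Invest; R3→Invest.
Novax's best replies: Invest→R3; Hold→R3.
The unique mutual best reply is (Invest, R3), giving (14, 11).
Sequential outcome (Hold, R0) differs from the Nash profile (Invest, R3).

no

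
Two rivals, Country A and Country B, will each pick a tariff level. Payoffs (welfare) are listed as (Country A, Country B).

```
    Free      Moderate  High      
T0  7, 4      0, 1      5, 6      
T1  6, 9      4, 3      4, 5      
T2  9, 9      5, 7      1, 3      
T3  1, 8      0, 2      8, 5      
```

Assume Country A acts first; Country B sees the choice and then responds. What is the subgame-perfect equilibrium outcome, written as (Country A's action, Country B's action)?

Country B best-responds to each possible Country A move:
- T0: BR = High, leader payoff 5.
- T1: BR = Free, leader payoff 6.
- T2: BR = Free, leader payoff 9.
- T3: BR = Free, leader payoff 1.
Country A's induced payoffs are 5, 6, 9, 1, so Country A commits to T2. Subgame-perfect outcome: (T2, Free) with payoffs (9, 9).

(T2, Free)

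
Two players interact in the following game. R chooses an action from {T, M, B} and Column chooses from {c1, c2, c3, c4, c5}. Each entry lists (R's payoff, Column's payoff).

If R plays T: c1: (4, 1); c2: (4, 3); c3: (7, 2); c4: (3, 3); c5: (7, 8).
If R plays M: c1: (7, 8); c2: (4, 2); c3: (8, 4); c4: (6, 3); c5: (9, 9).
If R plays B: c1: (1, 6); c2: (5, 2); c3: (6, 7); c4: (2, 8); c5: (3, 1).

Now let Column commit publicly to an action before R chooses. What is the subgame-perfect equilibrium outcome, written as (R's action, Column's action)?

Work backward from R's decision.
- c1: BR = M, leader payoff 8.
- c2: BR = B, leader payoff 2.
- c3: BR = M, leader payoff 4.
- c4: BR = M, leader payoff 3.
- c5: BR = M, leader payoff 9.
Column's induced payoffs are 8, 2, 4, 3, 9, so Column commits to c5. Subgame-perfect outcome: (M, c5) with payoffs (9, 9).

(M, c5)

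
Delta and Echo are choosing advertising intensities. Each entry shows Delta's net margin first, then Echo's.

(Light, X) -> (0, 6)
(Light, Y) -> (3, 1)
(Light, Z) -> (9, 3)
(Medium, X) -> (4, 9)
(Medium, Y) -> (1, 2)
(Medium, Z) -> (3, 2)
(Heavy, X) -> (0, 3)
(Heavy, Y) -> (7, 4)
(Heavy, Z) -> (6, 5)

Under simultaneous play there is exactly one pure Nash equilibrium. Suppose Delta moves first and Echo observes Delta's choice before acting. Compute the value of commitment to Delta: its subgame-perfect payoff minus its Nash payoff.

2

Echo best-responds to each possible Delta move:
- Light: Echo compares 6, 1, 3 and picks X; Delta would get 0.
- Medium: Echo compares 9, 2, 2 and picks X; Delta would get 4.
- Heavy: Echo compares 3, 4, 5 and picks Z; Delta would get 6.
Maximizing over 0, 4, 6, Delta chooses Heavy. Subgame-perfect outcome: (Heavy, Z) with payoffs (6, 5).
For the simultaneous game, intersect best replies.
Delta's best replies: X→Medium; Y→Heavy; Z→Light.
Echo's best replies: Light→X; Medium→X; Heavy→Z.
The unique mutual best reply is (Medium, X), giving (4, 9).
Delta's commitment gain: 6 − 4 = 2.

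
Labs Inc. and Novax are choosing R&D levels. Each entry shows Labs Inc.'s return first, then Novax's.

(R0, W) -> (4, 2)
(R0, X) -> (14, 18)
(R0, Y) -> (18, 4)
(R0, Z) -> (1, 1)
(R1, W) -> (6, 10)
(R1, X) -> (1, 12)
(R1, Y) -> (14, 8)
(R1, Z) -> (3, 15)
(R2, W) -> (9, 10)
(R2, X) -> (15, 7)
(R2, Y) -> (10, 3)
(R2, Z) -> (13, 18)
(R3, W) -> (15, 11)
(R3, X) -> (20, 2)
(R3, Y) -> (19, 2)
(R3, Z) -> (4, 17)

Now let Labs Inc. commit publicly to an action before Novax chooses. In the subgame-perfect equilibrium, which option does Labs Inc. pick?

R0

Novax best-responds to each possible Labs Inc. move:
- R0 → Novax plays X (best of 2, 18, 4, 1); Labs Inc. gets 14.
- R1 → Novax plays Z (best of 10, 12, 8, 15); Labs Inc. gets 3.
- R2 → Novax plays Z (best of 10, 7, 3, 18); Labs Inc. gets 13.
- R3 → Novax plays Z (best of 11, 2, 2, 17); Labs Inc. gets 4.
Labs Inc.'s induced payoffs are 14, 3, 13, 4, so Labs Inc. commits to R0. Subgame-perfect outcome: (R0, X) with payoffs (14, 18).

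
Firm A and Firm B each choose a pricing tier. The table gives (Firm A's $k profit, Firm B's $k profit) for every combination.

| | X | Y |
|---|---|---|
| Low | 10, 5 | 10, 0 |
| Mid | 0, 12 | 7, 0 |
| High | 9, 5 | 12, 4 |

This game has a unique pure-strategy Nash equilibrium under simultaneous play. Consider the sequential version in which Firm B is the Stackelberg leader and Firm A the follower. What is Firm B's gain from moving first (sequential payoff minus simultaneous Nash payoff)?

0

Solve by backward induction (Firm B leads).
- X: Firm A compares 10, 0, 9 and picks Low; Firm B would get 5.
- Y: Firm A compares 10, 7, 12 and picks High; Firm B would get 4.
Among 5, 4, the best is 5 at X. Subgame-perfect outcome: (Low, X) with payoffs (10, 5).
For the simultaneous game, intersect best replies.
Firm A's best replies: X→Low; Y→High.
Firm B's best replies: Low→X; Mid→X; High→X.
Only (Low, X) has each player best-responding; Nash payoffs (10, 5).
Firm B's commitment gain: 5 − 5 = 0.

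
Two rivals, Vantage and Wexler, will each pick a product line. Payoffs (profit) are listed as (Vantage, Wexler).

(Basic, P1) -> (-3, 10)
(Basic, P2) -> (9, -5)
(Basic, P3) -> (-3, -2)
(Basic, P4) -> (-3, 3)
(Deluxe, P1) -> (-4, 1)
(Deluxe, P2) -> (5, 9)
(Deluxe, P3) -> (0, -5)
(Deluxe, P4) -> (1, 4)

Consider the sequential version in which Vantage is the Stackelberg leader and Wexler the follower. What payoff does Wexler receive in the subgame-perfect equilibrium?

9

Work backward from Wexler's decision.
- Basic: BR = P1, leader payoff -3.
- Deluxe: BR = P2, leader payoff 5.
Vantage's induced payoffs are -3, 5, so Vantage commits to Deluxe. Subgame-perfect outcome: (Deluxe, P2) with payoffs (5, 9).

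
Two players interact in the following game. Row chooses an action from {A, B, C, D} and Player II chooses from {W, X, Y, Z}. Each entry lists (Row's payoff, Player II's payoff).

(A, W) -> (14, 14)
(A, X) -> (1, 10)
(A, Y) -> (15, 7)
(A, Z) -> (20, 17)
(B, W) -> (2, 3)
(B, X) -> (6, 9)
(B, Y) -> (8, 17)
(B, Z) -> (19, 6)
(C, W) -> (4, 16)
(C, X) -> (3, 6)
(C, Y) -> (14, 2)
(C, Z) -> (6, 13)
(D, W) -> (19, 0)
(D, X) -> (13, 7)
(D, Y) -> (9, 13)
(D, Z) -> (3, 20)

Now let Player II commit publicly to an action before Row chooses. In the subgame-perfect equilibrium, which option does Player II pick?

Work backward from Row's decision.
- W: Row compares 14, 2, 4, 19 and picks D; Player II would get 0.
- X: Row compares 1, 6, 3, 13 and picks D; Player II would get 7.
- Y: Row compares 15, 8, 14, 9 and picks A; Player II would get 7.
- Z: Row compares 20, 19, 6, 3 and picks A; Player II would get 17.
Among 0, 7, 7, 17, the best is 17 at Z. Subgame-perfect outcome: (A, Z) with payoffs (20, 17).

Z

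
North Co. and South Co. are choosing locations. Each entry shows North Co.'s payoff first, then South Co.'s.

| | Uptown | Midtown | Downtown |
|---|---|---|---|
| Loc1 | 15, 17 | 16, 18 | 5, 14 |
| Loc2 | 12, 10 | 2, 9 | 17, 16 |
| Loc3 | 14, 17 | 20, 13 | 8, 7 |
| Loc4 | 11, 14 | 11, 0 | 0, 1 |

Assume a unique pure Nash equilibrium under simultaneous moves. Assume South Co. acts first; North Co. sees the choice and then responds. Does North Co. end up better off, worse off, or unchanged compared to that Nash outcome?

worse off

Backward induction with South Co. moving first.
- Uptown: BR = Loc1, leader payoff 17.
- Midtown: BR = Loc3, leader payoff 13.
- Downtown: BR = Loc2, leader payoff 16.
Among 17, 13, 16, the best is 17 at Uptown. Subgame-perfect outcome: (Loc1, Uptown) with payoffs (15, 17).
Under simultaneous play:
North Co.'s best replies: Uptown→Loc1; Midtown→Loc3; Downtown→Loc2.
South Co.'s best replies: Loc1→Midtown; Loc2→Downtown; Loc3→Uptown; Loc4→Uptown.
The unique mutual best reply is (Loc2, Downtown), giving (17, 16).
North Co. earns 15 sequentially versus 17 at the Nash outcome: worse off.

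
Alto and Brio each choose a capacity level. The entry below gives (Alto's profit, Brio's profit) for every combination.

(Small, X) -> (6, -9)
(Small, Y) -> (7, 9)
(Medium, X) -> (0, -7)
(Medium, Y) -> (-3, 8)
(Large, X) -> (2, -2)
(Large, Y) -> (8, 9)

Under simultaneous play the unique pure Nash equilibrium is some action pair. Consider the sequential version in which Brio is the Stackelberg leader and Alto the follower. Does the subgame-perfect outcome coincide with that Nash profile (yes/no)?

Alto best-responds to each possible Brio move:
- X: BR = Small, leader payoff -9.
- Y: BR = Large, leader payoff 9.
Maximizing over -9, 9, Brio chooses Y. Subgame-perfect outcome: (Large, Y) with payoffs (8, 9).
Under simultaneous play:
Alto's best replies: X→Small; Y→Large.
Brio's best replies: Small→Y; Medium→Y; Large→Y.
The unique mutual best reply is (Large, Y), giving (8, 9).
Sequential outcome (Large, Y) coincides with the Nash profile (Large, Y).

yes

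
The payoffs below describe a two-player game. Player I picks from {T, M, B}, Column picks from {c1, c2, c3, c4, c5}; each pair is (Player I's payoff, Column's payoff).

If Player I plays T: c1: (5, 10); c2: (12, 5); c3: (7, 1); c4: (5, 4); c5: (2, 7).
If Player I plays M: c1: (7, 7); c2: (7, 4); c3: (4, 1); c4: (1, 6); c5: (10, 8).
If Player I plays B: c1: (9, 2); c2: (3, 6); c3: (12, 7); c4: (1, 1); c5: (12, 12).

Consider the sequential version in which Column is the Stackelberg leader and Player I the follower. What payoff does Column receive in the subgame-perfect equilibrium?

Solve by backward induction (Column leads).
- c1: BR = B, leader payoff 2.
- c2: BR = T, leader payoff 5.
- c3: BR = B, leader payoff 7.
- c4: BR = T, leader payoff 4.
- c5: BR = B, leader payoff 12.
Maximizing over 2, 5, 7, 4, 12, Column chooses c5. Subgame-perfect outcome: (B, c5) with payoffs (12, 12).

12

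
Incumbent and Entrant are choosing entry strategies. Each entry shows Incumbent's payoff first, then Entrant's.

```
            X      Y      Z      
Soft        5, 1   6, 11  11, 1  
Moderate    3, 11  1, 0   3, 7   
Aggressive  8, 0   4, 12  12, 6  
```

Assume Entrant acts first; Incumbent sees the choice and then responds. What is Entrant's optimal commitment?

Incumbent best-responds to each possible Entrant move:
- X → Incumbent plays Aggressive (best of 5, 3, 8); Entrant gets 0.
- Y → Incumbent plays Soft (best of 6, 1, 4); Entrant gets 11.
- Z → Incumbent plays Aggressive (best of 11, 3, 12); Entrant gets 6.
Among 0, 11, 6, the best is 11 at Y. Subgame-perfect outcome: (Soft, Y) with payoffs (6, 11).

Y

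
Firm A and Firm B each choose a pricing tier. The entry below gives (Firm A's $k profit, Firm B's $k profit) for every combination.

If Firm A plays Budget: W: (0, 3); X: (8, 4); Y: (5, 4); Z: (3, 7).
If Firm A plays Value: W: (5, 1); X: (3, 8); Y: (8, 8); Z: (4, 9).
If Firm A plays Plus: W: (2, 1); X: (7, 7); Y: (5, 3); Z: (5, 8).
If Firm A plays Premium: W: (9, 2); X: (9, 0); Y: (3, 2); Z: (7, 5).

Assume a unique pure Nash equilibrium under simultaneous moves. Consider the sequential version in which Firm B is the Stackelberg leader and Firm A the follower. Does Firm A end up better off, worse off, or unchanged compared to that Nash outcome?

better off

Solve by backward induction (Firm B leads).
- W → Firm A plays Premium (best of 0, 5, 2, 9); Firm B gets 2.
- X → Firm A plays Premium (best of 8, 3, 7, 9); Firm B gets 0.
- Y → Firm A plays Value (best of 5, 8, 5, 3); Firm B gets 8.
- Z → Firm A plays Premium (best of 3, 4, 5, 7); Firm B gets 5.
Maximizing over 2, 0, 8, 5, Firm B chooses Y. Subgame-perfect outcome: (Value, Y) with payoffs (8, 8).
Under simultaneous play:
Firm A's best replies: W→Premium; X→Premium; Y→Value; Z→Premium.
Firm B's best replies: Budget→Z; Value→Z; Plus→Z; Premium→Z.
The unique mutual best reply is (Premium, Z), giving (7, 5).
Firm A earns 8 sequentially versus 7 at the Nash outcome: better off.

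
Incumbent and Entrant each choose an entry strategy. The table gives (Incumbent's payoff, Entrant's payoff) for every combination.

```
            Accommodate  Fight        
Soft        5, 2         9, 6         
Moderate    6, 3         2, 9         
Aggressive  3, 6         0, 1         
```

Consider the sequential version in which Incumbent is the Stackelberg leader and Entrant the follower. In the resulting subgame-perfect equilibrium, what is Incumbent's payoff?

9

Solve by backward induction (Incumbent leads).
- Soft → Entrant plays Fight (best of 2, 6); Incumbent gets 9.
- Moderate → Entrant plays Fight (best of 3, 9); Incumbent gets 2.
- Aggressive → Entrant plays Accommodate (best of 6, 1); Incumbent gets 3.
Maximizing over 9, 2, 3, Incumbent chooses Soft. Subgame-perfect outcome: (Soft, Fight) with payoffs (9, 6).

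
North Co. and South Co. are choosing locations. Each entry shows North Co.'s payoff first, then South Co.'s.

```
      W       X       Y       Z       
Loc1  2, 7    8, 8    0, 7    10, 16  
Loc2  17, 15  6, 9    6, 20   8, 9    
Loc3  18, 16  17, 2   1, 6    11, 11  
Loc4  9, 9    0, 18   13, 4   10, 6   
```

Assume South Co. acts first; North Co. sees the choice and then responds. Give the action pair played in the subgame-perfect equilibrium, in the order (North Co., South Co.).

(Loc3, W)

Solve by backward induction (South Co. leads).
- W: BR = Loc3, leader payoff 16.
- X: BR = Loc3, leader payoff 2.
- Y: BR = Loc4, leader payoff 4.
- Z: BR = Loc3, leader payoff 11.
Among 16, 2, 4, 11, the best is 16 at W. Subgame-perfect outcome: (Loc3, W) with payoffs (18, 16).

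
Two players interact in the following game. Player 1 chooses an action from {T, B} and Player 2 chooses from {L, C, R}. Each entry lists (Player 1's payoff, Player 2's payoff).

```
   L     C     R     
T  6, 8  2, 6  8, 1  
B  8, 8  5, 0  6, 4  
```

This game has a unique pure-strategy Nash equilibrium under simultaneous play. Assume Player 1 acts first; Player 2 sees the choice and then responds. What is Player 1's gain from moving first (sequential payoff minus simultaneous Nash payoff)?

0

Player 2 best-responds to each possible Player 1 move:
- T: BR = L, leader payoff 6.
- B: BR = L, leader payoff 8.
Among 6, 8, the best is 8 at B. Subgame-perfect outcome: (B, L) with payoffs (8, 8).
Now find the simultaneous Nash equilibrium.
Player 1's best replies: L→B; C→B; R→T.
Player 2's best replies: T→L; B→L.
The unique mutual best reply is (B, L), giving (8, 8).
Player 1's commitment gain: 8 − 8 = 0.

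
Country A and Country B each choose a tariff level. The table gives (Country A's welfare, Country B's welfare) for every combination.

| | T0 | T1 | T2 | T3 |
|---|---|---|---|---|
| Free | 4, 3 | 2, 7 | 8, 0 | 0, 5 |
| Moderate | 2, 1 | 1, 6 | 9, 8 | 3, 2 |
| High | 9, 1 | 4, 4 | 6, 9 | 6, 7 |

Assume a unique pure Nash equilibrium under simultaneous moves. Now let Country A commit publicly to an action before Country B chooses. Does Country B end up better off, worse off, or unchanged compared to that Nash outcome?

Work backward from Country B's decision.
- Free: Country B compares 3, 7, 0, 5 and picks T1; Country A would get 2.
- Moderate: Country B compares 1, 6, 8, 2 and picks T2; Country A would get 9.
- High: Country B compares 1, 4, 9, 7 and picks T2; Country A would get 6.
Country A's induced payoffs are 2, 9, 6, so Country A commits to Moderate. Subgame-perfect outcome: (Moderate, T2) with payoffs (9, 8).
Under simultaneous play:
Country A's best replies: T0→High; T1→High; T2→Moderate; T3→High.
Country B's best replies: Free→T1; Moderate→T2; High→T2.
Only (Moderate, T2) has each player best-responding; Nash payoffs (9, 8).
Country B earns 8 sequentially versus 8 at the Nash outcome: unchanged.

unchanged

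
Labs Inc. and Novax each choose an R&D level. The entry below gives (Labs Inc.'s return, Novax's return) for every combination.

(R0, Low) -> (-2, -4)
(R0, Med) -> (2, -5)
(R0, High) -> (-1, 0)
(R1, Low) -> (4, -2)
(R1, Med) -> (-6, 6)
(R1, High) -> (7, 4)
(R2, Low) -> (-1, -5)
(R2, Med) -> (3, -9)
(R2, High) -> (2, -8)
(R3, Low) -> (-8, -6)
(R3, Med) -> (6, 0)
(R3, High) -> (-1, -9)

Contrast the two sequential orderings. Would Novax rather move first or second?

If Labs Inc. leads: Novax's best replies are R0→High, R1→Med, R2→Low, R3→Med; Labs Inc.'s induced payoffs -1, -6, -1, 6; outcome (R3, Med), payoffs (6, 0).
If Novax leads: Labs Inc.'s best replies are Low→R1, Med→R3, High→R1; Novax's induced payoffs -2, 0, 4; outcome (R1, High), payoffs (7, 4).
Novax gets 4 moving first and 0 moving second, so Novax prefers to move first.

first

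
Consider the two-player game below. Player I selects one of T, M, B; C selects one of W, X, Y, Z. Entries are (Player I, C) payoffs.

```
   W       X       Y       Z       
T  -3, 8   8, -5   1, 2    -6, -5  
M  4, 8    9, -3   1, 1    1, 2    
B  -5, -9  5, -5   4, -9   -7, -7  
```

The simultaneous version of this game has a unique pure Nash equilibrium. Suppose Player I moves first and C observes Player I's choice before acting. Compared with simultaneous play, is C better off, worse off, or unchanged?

worse off

Backward induction with Player I moving first.
- T → C plays W (best of 8, -5, 2, -5); Player I gets -3.
- M → C plays W (best of 8, -3, 1, 2); Player I gets 4.
- B → C plays X (best of -9, -5, -9, -7); Player I gets 5.
Maximizing over -3, 4, 5, Player I chooses B. Subgame-perfect outcome: (B, X) with payoffs (5, -5).
Now find the simultaneous Nash equilibrium.
Player I's best replies: W→M; X→M; Y→B; Z→M.
C's best replies: T→W; M→W; B→X.
The unique mutual best reply is (M, W), giving (4, 8).
C earns -5 sequentially versus 8 at the Nash outcome: worse off.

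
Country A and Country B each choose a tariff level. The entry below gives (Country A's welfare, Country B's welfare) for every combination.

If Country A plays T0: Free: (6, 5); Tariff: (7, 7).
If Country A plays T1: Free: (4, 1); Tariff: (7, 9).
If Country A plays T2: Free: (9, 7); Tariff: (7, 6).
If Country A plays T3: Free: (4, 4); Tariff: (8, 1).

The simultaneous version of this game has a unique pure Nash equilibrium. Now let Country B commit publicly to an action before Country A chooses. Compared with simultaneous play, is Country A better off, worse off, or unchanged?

Solve by backward induction (Country B leads).
- Free: Country A compares 6, 4, 9, 4 and picks T2; Country B would get 7.
- Tariff: Country A compares 7, 7, 7, 8 and picks T3; Country B would get 1.
Country B's induced payoffs are 7, 1, so Country B commits to Free. Subgame-perfect outcome: (T2, Free) with payoffs (9, 7).
Under simultaneous play:
Country A's best replies: Free→T2; Tariff→T3.
Country B's best replies: T0→Tariff; T1→Tariff; T2→Free; T3→Free.
The unique mutual best reply is (T2, Free), giving (9, 7).
Country A earns 9 sequentially versus 9 at the Nash outcome: unchanged.

unchanged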